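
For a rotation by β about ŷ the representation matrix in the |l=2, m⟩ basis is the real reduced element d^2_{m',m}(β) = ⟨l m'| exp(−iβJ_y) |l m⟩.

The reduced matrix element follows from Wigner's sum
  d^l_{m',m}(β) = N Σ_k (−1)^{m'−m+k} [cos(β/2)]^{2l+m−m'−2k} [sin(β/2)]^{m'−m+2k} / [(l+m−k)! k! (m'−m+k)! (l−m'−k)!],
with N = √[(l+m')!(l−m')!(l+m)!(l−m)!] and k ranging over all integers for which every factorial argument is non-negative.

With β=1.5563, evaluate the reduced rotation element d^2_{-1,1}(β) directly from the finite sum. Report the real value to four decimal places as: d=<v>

d^2_{-1,1}(β=1.5563) via Wigner's sum:
c=cos(1.5563/2)=0.712213, s=sin(1.5563/2)=0.701963; N=√[1·6·6·1]=6.000000
The bounds max(0,m−m')=2 and min(l+m,l−m')=3 give 2 terms
  k=2: (−1)^0·6.0000/(2)·0.7122^2·0.7020^2 = +0.749842
  k=3: (−1)^1·6.0000/(6)·0.7122^0·0.7020^4 = -0.242805
d^2_{-1,1}(1.5563) = +0.749842 -0.242805 = +0.507038

d=0.5070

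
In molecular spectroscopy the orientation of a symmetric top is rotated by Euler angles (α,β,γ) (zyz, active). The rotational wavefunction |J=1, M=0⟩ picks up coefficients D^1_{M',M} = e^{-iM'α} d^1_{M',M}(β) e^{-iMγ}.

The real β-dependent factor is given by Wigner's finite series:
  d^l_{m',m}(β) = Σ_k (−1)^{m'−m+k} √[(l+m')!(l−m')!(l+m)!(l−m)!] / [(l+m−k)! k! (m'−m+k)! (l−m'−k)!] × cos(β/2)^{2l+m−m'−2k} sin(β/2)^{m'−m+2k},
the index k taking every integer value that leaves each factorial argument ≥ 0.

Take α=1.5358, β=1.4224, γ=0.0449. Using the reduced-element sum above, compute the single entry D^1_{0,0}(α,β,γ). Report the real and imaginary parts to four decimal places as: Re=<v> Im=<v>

First d^1_{0,0}(β=1.4224), then the phase factors e^{-i(0)α} and e^{-i(0)γ}:
c=cos(1.4224/2)=0.757579, s=sin(1.4224/2)=0.652743; N=√[1·1·1·1]=1.000000
The bounds max(0,m−m')=0 and min(l+m,l−m')=1 give 2 terms
  k=0: (−1)^0·1.0000/(1)·0.7576^2·0.6527^0 = +0.573926
  k=1: (−1)^1·1.0000/(1)·0.7576^0·0.6527^2 = -0.426074
d^1_{0,0}(1.4224) = +0.573926 -0.426074 = +0.147852
D = (+1.000000+0.000000i)·(+0.147852)·(+1.000000+0.000000i) = +0.147852+0.000000i

Re=0.1479 Im=0.0000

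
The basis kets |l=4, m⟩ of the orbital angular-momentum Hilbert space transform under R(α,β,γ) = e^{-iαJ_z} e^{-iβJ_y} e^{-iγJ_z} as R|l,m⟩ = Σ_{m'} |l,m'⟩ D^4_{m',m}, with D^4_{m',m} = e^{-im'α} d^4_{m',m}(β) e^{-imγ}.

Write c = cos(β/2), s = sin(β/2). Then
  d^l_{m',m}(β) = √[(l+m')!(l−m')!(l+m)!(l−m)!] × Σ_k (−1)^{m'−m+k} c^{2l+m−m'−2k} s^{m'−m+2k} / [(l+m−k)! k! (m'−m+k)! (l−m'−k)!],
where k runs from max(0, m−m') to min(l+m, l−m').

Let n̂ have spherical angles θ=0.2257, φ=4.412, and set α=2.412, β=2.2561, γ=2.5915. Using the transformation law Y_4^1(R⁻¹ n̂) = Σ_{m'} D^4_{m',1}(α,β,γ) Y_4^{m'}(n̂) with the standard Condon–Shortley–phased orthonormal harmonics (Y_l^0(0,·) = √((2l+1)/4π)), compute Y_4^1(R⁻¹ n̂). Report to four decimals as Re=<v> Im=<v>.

Need the full column D^4_{m',1} for m'=−4..4 at α=2.412, β=2.2561, γ=2.5915.
cos(β/2)=0.428423, sin(β/2)=0.903578
d^4_{-4,1}: single k=5 term ⇒ +0.354438;  D = +0.253636+0.247579i
d^4_{-3,1}: k∈[4..5] ⇒ +0.297079 -0.792885 = -0.495806;  D = +0.033634+0.494664i
d^4_{-2,1}: k∈[3..5] ⇒ +0.150582 -1.004738 +0.893861 = +0.039705;  D = -0.024397+0.031325i
d^4_{-1,1}: k∈[2..5] ⇒ +0.050485 -0.673712 +1.498412 -0.444352 = +0.430834;  D = +0.423912-0.076920i
d^4_{0,1}: k∈[1..4] ⇒ +0.010705 -0.285710 +1.270904 -0.942212 = +0.053687;  D = -0.045767-0.028066i
d^4_{1,1}: k∈[0..3] ⇒ +0.001135 -0.075728 +0.673712 -0.998941 = -0.399823;  D = -0.114756-0.383000i
d^4_{2,1}: k∈[0..2] ⇒ -0.010156 +0.225874 -0.669825 = -0.454107;  D = -0.192798+0.411147i
d^4_{3,1}: k∈[0..1] ⇒ +0.040072 -0.297079 = -0.257007;  D = +0.236446-0.100727i
d^4_{4,1}: single k=0 term ⇒ -0.079681;  D = -0.075462-0.025584i
Y_4^{m'}(θ=0.2257,φ=4.412) and Σ D·Y over m':
  (+0.2536+0.2476i)·(+0.0004+0.0010i)  (+0.0336+0.4947i)·(+0.0107-0.0085i)  (-0.0244+0.0313i)·(-0.0781-0.0535i)  (+0.4239-0.0769i)·(-0.1114+0.3597i)  (-0.0458-0.0281i)·(+0.6437+0.0000i)  (-0.1148-0.3830i)·(+0.1114+0.3597i)  (-0.1928+0.4111i)·(-0.0781+0.0535i)  (+0.2364-0.1007i)·(-0.0107-0.0085i)  (-0.0755-0.0256i)·(+0.0004-0.0010i)
Y_4^1(R⁻¹ n̂) = +0.073552+0.020001i

Re=0.0736 Im=0.0200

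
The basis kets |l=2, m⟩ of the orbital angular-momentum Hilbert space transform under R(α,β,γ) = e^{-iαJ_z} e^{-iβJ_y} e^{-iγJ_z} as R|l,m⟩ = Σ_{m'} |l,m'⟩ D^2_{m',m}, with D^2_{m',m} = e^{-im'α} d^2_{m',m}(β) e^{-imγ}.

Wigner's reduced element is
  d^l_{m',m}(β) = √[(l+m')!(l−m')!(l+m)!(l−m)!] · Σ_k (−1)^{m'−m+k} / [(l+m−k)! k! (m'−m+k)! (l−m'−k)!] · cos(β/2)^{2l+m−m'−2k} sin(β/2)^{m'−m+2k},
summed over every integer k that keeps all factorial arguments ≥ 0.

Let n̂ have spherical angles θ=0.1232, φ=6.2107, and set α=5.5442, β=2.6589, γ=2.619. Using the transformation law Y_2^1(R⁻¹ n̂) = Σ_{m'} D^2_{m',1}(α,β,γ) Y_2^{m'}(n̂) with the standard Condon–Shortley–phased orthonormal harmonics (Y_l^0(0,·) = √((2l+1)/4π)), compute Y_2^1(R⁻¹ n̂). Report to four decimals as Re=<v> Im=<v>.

Re=0.3295 Im=0.1333

Need the full column D^2_{m',1} for m'=−2..2 at α=5.5442, β=2.6589, γ=2.619.
cos(β/2)=0.239010, sin(β/2)=0.971017
d^2_{-2,1}: single k=3 term ⇒ +0.437650;  D = -0.252655+0.357355i
d^2_{-1,1}: k∈[2..3] ⇒ +0.161587 -0.889012 = -0.727424;  D = +0.710459-0.156184i
d^2_{0,1}: k∈[1..2] ⇒ +0.032475 -0.536010 = -0.503534;  D = +0.436327+0.251328i
d^2_{1,1}: k∈[0..1] ⇒ +0.003263 -0.161587 = -0.158324;  D = +0.048180+0.150815i
d^2_{2,1}: single k=0 term ⇒ -0.026516;  D = -0.011048+0.024105i
Y_2^{m'}(θ=0.1232,φ=6.2107) and Σ D·Y over m':
  (-0.2527+0.3574i)·(+0.0058+0.0008i)  (+0.7105-0.1562i)·(+0.0940+0.0068i)  (+0.4363+0.2513i)·(+0.6165+0.0000i)  (+0.0482+0.1508i)·(-0.0940+0.0068i)  (-0.0110+0.0241i)·(+0.0058-0.0008i)
Y_2^1(R⁻¹ n̂) = +0.329461+0.133268i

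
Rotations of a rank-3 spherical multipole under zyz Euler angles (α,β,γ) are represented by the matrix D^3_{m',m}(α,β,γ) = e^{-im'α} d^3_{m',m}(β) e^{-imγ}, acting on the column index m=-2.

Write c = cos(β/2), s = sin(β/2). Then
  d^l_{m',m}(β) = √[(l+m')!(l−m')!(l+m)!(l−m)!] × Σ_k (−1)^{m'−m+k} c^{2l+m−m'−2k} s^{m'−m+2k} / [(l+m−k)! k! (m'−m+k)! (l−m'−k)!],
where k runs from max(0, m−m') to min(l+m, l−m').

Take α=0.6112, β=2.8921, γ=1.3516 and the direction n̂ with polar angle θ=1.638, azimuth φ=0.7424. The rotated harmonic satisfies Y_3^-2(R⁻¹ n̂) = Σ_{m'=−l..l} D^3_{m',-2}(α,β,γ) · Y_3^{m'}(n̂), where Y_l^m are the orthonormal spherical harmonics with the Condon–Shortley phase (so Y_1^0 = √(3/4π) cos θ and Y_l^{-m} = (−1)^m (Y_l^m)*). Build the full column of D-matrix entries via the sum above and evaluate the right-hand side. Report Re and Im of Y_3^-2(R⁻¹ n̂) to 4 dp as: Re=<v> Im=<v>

Re=-0.2821 Im=0.0464

Need the full column D^3_{m',-2} for m'=−3..3 at α=0.6112, β=2.8921, γ=1.3516.
cos(β/2)=0.124423, sin(β/2)=0.992229
d^3_{-3,-2}: single k=1 term ⇒ +0.000072;  D = -0.000013-0.000071i
d^3_{-2,-2}: k∈[0..1] ⇒ +0.000004 -0.001180 = -0.001176;  D = +0.000833+0.000830i
d^3_{-1,-2}: k∈[0..1] ⇒ -0.000094 +0.011901 = +0.011807;  D = -0.011631-0.002030i
d^3_{0,-2}: k∈[0..1] ⇒ +0.001292 -0.082188 = -0.080896;  D = +0.073246-0.034339i
d^3_{1,-2}: k∈[0..1] ⇒ -0.011901 +0.378409 = +0.366508;  D = -0.182493+0.317843i
d^3_{2,-2}: k∈[0..1] ⇒ +0.075027 -0.954272 = -0.879245;  D = -0.079022-0.875686i
d^3_{3,-2}: single k=0 term ⇒ -0.293114;  D = -0.189097-0.223960i
Y_3^{m'}(θ=1.638,φ=0.7424) and Σ D·Y over m':
  (-0.0000-0.0001i)·(-0.2529-0.3283i)  (+0.0008+0.0008i)·(-0.0059+0.0681i)  (-0.0116-0.0020i)·(-0.2322+0.2131i)  (+0.0732-0.0343i)·(+0.0746+0.0000i)  (-0.1825+0.3178i)·(+0.2322+0.2131i)  (-0.0790-0.8757i)·(-0.0059-0.0681i)  (-0.1891-0.2240i)·(+0.2529-0.3283i)
Y_3^-2(R⁻¹ n̂) = -0.282079+0.046392i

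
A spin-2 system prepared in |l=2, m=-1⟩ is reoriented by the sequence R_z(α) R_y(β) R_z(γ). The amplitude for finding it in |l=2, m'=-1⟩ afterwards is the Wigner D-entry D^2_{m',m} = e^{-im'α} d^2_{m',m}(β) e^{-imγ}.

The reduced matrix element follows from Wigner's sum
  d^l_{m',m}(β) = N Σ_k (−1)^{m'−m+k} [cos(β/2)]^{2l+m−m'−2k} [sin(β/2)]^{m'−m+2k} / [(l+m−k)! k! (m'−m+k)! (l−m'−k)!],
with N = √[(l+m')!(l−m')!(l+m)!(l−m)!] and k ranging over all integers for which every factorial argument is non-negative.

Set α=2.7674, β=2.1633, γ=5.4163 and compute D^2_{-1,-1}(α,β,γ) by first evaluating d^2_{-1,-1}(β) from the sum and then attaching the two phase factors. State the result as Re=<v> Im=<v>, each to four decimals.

First d^2_{-1,-1}(β=2.1633), then the phase factors e^{-i(-1)α} and e^{-i(-1)γ}:
With c≡cos(β/2)=0.469872 and s≡sin(β/2)=0.882734, N=[1·6·1·6]^{1/2}=6.000000
k∈{0,1} keeps every argument non-negative
  k=0: (−1)^0·6.0000/(6)·0.4699^4·0.8827^0 = +0.048744
  k=1: (−1)^1·6.0000/(2)·0.4699^2·0.8827^2 = -0.516109
d^2_{-1,-1}(2.1633) = +0.048744 -0.516109 = -0.467365
Attach z-rotation phases: D = e^{-i(-1)(2.7674)}·(-0.467365)·e^{-i(-1)(5.4163)} = +0.151322-0.442190i

Re=0.1513 Im=-0.4422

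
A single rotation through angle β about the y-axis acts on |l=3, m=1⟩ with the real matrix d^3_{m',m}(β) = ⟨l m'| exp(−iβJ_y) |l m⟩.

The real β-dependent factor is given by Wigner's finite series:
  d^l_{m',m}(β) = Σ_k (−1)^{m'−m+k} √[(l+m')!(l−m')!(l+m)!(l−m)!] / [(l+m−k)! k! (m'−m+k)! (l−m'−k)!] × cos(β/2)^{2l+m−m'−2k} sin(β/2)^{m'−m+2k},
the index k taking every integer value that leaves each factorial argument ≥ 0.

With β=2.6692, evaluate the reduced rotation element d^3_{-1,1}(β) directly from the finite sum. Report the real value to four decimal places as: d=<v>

d^3_{-1,1}(β=2.6692) via Wigner's sum:
With c≡cos(β/2)=0.234006 and s≡sin(β/2)=0.972235, N=[2·24·24·2]^{1/2}=48.000000
k∈{2,3,4} keeps every argument non-negative
  k=2: (−1)^0·48.0000/(8)·0.2340^4·0.9722^2 = +0.017006
  k=3: (−1)^1·48.0000/(6)·0.2340^2·0.9722^4 = -0.391408
  k=4: (−1)^2·48.0000/(48)·0.2340^0·0.9722^6 = +0.844555
d^3_{-1,1}(2.6692) = +0.017006 -0.391408 +0.844555 = +0.470152

d=0.4702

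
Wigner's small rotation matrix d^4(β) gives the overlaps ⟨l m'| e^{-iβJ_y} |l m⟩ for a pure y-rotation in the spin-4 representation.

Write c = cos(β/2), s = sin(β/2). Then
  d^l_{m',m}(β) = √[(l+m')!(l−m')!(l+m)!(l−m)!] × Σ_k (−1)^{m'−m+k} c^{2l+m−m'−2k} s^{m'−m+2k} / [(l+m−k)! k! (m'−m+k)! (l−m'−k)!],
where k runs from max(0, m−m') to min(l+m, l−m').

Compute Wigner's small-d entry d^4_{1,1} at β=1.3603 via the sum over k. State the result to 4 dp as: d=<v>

d=0.1640

d^4_{1,1}(β=1.3603) via Wigner's sum:
c=cos(1.3603/2)=0.777478, s=sin(1.3603/2)=0.628910; N=√[120·6·120·6]=720.000000
k∈{0,1,2,3} keeps every argument non-negative
  k=0: (−1)^0·720.0000/(720)·0.7775^8·0.6289^0 = +0.133508
  k=1: (−1)^1·720.0000/(48)·0.7775^6·0.6289^2 = -1.310381
  k=2: (−1)^2·720.0000/(24)·0.7775^4·0.6289^4 = +1.714856
  k=3: (−1)^3·720.0000/(72)·0.7775^2·0.6289^6 = -0.374030
d^4_{1,1}(1.3603) = +0.133508 -1.310381 +1.714856 -0.374030 = +0.163952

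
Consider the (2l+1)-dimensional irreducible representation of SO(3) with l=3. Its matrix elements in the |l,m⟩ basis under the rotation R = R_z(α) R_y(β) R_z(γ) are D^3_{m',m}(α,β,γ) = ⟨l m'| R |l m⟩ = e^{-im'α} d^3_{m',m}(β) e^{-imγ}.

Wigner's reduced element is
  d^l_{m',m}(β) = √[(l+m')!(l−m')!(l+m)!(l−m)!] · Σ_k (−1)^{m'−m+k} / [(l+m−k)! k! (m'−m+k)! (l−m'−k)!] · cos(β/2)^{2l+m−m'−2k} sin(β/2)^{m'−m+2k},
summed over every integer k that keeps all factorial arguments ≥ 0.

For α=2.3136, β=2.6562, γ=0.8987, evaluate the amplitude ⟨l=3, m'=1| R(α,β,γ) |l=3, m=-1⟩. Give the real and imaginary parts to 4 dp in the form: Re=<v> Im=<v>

Re=0.0691 Im=-0.4398

Split into d^3_{1,-1}(β=2.6562) × two z-phases.
With c≡cos(β/2)=0.240321 and s≡sin(β/2)=0.970694, N=[24·2·2·24]^{1/2}=48.000000
The bounds max(0,m−m')=0 and min(l+m,l−m')=2 give 3 terms
  k=0: (−1)^2·48.0000/(8)·0.2403^4·0.9707^2 = +0.018857
  k=1: (−1)^3·48.0000/(6)·0.2403^2·0.9707^4 = -0.410205
  k=2: (−1)^4·48.0000/(48)·0.2403^0·0.9707^6 = +0.836552
d^3_{1,-1}(2.6562) = +0.018857 -0.410205 +0.836552 = +0.445204
Phases: e^{-i·(1)·2.3136}=-0.676356-0.736575i, e^{-i·(-1)·0.8987}=+0.622628+0.782518i ⇒ D=+0.069125-0.439805i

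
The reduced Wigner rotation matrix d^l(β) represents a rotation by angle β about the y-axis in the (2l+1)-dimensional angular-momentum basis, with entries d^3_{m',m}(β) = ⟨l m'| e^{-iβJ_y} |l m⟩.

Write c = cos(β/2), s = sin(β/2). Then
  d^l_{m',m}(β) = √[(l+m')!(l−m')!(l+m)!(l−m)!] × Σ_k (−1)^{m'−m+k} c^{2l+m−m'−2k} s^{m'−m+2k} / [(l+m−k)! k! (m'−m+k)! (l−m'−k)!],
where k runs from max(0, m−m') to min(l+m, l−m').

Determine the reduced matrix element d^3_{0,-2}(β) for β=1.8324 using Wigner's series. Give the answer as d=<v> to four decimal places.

d=-0.3305

d^3_{0,-2}(β=1.8324) via Wigner's sum:
With c≡cos(β/2)=0.608839 and s≡sin(β/2)=0.793294, N=[6·6·1·120]^{1/2}=65.726707
k∈{0,1} keeps every argument non-negative
  k=0: (−1)^2·65.7267/(12)·0.6088^4·0.7933^2 = +0.473629
  k=1: (−1)^3·65.7267/(12)·0.6088^2·0.7933^4 = -0.804085
d^3_{0,-2}(1.8324) = +0.473629 -0.804085 = -0.330455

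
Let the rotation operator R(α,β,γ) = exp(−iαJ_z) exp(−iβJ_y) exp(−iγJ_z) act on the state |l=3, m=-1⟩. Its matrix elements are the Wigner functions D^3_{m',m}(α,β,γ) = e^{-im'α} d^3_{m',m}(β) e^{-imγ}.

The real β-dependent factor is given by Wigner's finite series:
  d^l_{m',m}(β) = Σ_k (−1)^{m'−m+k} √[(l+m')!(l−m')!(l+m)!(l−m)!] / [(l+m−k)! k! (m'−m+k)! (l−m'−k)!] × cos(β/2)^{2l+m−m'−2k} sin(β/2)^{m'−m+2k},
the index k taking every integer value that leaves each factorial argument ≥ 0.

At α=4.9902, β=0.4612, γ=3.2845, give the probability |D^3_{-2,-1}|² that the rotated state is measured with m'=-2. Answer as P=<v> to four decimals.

D^3_{-2,-1}(4.9902,0.4612,3.2845) = e^{-i·-2·4.9902}·d^3_{-2,-1}(0.4612)·e^{-i·-1·3.2845}. Compute d first:
With c≡cos(β/2)=0.973529 and s≡sin(β/2)=0.228562, N=[1·120·2·24]^{1/2}=75.894664
Admissible k: 1..2 (factorial args all ≥0)
  k=1: (−1)^0·75.8947/(24)·0.9735^5·0.2286^1 = +0.632046
  k=2: (−1)^1·75.8947/(12)·0.9735^3·0.2286^3 = -0.069677
d^3_{-2,-1}(0.4612) = +0.632046 -0.069677 = +0.562370
|D^3_{-2,-1}|² = |d^3_{-2,-1}(β)|² = (+0.562370)² = 0.316260 (the z-rotation phases have unit modulus)

P=0.3163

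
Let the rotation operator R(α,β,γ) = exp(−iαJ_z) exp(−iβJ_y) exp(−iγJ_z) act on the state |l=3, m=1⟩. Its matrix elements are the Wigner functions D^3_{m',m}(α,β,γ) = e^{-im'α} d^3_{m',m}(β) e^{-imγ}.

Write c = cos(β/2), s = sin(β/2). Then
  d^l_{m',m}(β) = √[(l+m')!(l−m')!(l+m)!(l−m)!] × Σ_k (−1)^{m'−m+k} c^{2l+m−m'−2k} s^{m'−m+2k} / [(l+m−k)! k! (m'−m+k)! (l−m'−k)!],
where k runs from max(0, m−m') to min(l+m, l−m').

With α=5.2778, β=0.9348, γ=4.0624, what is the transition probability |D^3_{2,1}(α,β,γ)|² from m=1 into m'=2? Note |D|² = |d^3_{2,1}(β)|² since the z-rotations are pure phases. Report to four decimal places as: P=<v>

D^3_{2,1}(5.2778,0.9348,4.0624) = e^{-i·2·5.2778}·d^3_{2,1}(0.9348)·e^{-i·1·4.0624}. Compute d first:
With c≡cos(β/2)=0.892743 and s≡sin(β/2)=0.450567, N=[120·1·24·2]^{1/2}=75.894664
k∈{0,1} keeps every argument non-negative
  k=0: (−1)^1·75.8947/(24)·0.8927^5·0.4506^1 = -0.807962
  k=1: (−1)^2·75.8947/(12)·0.8927^3·0.4506^3 = +0.411610
d^3_{2,1}(0.9348) = -0.807962 +0.411610 = -0.396351
|D^3_{2,1}|² = |d^3_{2,1}(β)|² = (-0.396351)² = 0.157094 (the z-rotation phases have unit modulus)

P=0.1571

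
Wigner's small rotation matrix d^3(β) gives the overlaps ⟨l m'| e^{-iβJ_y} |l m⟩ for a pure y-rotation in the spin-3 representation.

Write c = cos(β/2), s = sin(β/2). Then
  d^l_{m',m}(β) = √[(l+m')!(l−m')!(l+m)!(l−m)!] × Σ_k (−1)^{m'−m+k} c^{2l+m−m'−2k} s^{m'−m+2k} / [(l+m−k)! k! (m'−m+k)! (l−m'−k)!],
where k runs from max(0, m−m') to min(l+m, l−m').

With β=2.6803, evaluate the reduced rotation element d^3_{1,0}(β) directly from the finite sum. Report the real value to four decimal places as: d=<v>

d=-0.5800

d^3_{1,0}(β=2.6803) via Wigner's sum:
c=cos(2.6803/2)=0.228607, s=sin(2.6803/2)=0.973519; N=√[24·2·6·6]=41.569219
k∈{0,1,2} keeps every argument non-negative
  k=0: (−1)^1·41.5692/(12)·0.2286^5·0.9735^1 = -0.002106
  k=1: (−1)^2·41.5692/(4)·0.2286^3·0.9735^3 = +0.114555
  k=2: (−1)^3·41.5692/(12)·0.2286^1·0.9735^5 = -0.692471
d^3_{1,0}(2.6803) = -0.002106 +0.114555 -0.692471 = -0.580022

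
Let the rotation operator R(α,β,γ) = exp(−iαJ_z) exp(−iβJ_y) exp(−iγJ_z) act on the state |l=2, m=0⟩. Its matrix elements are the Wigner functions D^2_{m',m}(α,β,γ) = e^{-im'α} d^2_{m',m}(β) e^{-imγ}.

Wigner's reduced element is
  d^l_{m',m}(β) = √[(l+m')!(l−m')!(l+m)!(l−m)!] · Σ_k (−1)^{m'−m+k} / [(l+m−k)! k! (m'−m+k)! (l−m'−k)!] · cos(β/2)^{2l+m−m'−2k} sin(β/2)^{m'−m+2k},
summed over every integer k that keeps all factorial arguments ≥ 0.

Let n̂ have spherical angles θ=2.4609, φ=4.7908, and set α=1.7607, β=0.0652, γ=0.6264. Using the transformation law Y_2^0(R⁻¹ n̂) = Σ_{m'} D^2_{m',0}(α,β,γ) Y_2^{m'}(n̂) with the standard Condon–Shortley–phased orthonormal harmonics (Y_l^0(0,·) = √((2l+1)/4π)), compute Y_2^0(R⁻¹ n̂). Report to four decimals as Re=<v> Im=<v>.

Re=0.3150 Im=0.0000

Need the full column D^2_{m',0} for m'=−2..2 at α=1.7607, β=0.0652, γ=0.6264.
cos(β/2)=0.999469, sin(β/2)=0.032594
d^2_{-2,0}: single k=2 term ⇒ +0.002600;  D = -0.002414-0.000964i
d^2_{-1,0}: k∈[1..2] ⇒ +0.079712 -0.000085 = +0.079627;  D = -0.015031+0.078196i
d^2_{0,0}: k∈[0..2] ⇒ +0.997876 -0.004245 +0.000001 = +0.993632;  D = +0.993632+0.000000i
d^2_{1,0}: k∈[0..1] ⇒ -0.079712 +0.000085 = -0.079627;  D = +0.015031+0.078196i
d^2_{2,0}: single k=0 term ⇒ +0.002600;  D = -0.002414+0.000964i
Y_2^{m'}(θ=2.4609,φ=4.7908) and Σ D·Y over m':
  (-0.0024-0.0010i)·(-0.1511+0.0239i)  (-0.0150+0.0782i)·(-0.0296-0.3767i)  (+0.9936+0.0000i)·(+0.2560+0.0000i)  (+0.0150+0.0782i)·(+0.0296-0.3767i)  (-0.0024+0.0010i)·(-0.1511-0.0239i)
Y_2^0(R⁻¹ n̂) = +0.314987-0.000000i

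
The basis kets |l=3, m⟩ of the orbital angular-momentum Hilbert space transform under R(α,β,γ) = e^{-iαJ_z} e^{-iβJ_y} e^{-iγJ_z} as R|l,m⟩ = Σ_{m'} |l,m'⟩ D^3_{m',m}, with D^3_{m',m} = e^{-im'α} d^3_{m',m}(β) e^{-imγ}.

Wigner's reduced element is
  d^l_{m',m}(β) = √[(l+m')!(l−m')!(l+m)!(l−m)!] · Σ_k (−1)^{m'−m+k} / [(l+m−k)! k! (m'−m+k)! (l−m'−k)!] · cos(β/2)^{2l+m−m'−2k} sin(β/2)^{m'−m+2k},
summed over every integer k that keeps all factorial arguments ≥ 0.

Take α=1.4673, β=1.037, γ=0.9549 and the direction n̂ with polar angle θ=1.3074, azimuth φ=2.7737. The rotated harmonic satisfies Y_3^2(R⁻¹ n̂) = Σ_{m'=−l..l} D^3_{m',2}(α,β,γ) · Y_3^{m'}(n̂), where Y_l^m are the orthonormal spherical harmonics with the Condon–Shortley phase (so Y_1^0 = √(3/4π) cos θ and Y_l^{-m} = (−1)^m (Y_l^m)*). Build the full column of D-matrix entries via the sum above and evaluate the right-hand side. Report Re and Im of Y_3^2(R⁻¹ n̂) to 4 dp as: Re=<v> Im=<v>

Need the full column D^3_{m',2} for m'=−3..3 at α=1.4673, β=1.037, γ=0.9549.
cos(β/2)=0.868564, sin(β/2)=0.495578
d^3_{-3,2}: single k=5 term ⇒ +0.063597;  D = -0.050648+0.038462i
d^3_{-2,2}: k∈[4..5] ⇒ +0.227521 -0.014814 = +0.212707;  D = +0.110452+0.181781i
d^3_{-1,2}: k∈[3..4] ⇒ +0.504395 -0.082103 = +0.422291;  D = +0.381618-0.180825i
d^3_{0,2}: k∈[2..3] ⇒ +0.765580 -0.249236 = +0.516344;  D = -0.171709-0.486957i
d^3_{1,2}: k∈[1..2] ⇒ +0.774675 -0.504395 = +0.270281;  D = -0.262820+0.063066i
d^3_{2,2}: k∈[0..1] ⇒ +0.429348 -0.698876 = -0.269528;  D = -0.035477-0.267183i
d^3_{3,2}: single k=0 term ⇒ -0.600061;  D = -0.599817+0.017108i
Y_3^{m'}(θ=1.3074,φ=2.7737) and Σ D·Y over m':
  (-0.0506+0.0385i)·(-0.1691-0.3353i)  (+0.1105+0.1818i)·(+0.1839+0.1665i)  (+0.3816-0.1808i)·(+0.1925+0.0742i)  (-0.1717-0.4870i)·(-0.2586+0.0000i)  (-0.2628+0.0631i)·(-0.1925+0.0742i)  (-0.0355-0.2672i)·(+0.1839-0.1665i)  (-0.5998+0.0171i)·(+0.1691-0.3353i)
Y_3^2(R⁻¹ n̂) = +0.041974+0.310853i

Re=0.0420 Im=0.3109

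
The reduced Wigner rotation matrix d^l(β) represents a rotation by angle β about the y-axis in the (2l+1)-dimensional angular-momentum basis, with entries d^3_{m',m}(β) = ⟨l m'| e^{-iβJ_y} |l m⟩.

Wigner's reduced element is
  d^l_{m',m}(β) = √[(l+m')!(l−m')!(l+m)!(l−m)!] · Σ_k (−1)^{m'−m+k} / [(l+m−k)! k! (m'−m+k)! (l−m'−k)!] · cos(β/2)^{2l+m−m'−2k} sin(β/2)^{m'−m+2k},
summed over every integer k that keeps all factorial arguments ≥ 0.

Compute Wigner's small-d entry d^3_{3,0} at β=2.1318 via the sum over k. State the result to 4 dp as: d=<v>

d=-0.3393

d^3_{3,0}(β=2.1318) via Wigner's sum:
Half-angle: c=0.483717, s=0.875225. N=√(720·1·6·6)=160.996894
k∈{0} keeps every argument non-negative
  k=0: (−1)^3·160.9969/(36)·0.4837^3·0.8752^3 = -0.339349
d^3_{3,0}(2.1318) = -0.339349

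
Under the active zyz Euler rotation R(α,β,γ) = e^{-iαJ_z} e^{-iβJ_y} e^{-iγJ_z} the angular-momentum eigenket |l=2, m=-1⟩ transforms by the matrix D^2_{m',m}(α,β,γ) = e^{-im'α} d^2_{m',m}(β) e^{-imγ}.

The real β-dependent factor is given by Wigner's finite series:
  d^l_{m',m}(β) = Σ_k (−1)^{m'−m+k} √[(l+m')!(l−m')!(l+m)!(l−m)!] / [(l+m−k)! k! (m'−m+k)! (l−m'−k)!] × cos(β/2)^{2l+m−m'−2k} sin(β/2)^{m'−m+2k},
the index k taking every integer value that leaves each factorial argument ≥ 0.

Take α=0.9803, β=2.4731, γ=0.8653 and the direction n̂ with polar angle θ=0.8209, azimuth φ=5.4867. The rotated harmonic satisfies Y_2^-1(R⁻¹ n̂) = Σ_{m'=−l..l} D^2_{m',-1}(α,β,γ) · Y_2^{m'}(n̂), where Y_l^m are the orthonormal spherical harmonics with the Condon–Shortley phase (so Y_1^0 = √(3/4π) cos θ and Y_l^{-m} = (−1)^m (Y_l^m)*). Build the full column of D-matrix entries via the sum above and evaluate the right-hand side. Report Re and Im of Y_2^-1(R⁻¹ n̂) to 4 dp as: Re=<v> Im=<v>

Re=0.3603 Im=-0.1126

Need the full column D^2_{m',-1} for m'=−2..2 at α=0.9803, β=2.4731, γ=0.8653.
cos(β/2)=0.328057, sin(β/2)=0.944658
d^2_{-2,-1}: single k=1 term ⇒ +0.066704;  D = -0.063408+0.020710i
d^2_{-1,-1}: k∈[0..1] ⇒ +0.011582 -0.288118 = -0.276535;  D = +0.075040-0.266159i
d^2_{0,-1}: k∈[0..1] ⇒ -0.081696 +0.677406 = +0.595710;  D = +0.386265+0.453508i
d^2_{1,-1}: k∈[0..1] ⇒ +0.288118 -0.796339 = -0.508222;  D = -0.504865+0.058317i
d^2_{2,-1}: single k=0 term ⇒ -0.553100;  D = -0.253198+0.491742i
Y_2^{m'}(θ=0.8209,φ=5.4867) and Σ D·Y over m':
  (-0.0634+0.0207i)·(-0.0046+0.2068i)  (+0.0750-0.2662i)·(+0.2694+0.2755i)  (+0.3863+0.4535i)·(+0.1241+0.0000i)  (-0.5049+0.0583i)·(-0.2694+0.2755i)  (-0.2532+0.4917i)·(-0.0046-0.2068i)
Y_2^-1(R⁻¹ n̂) = +0.360288-0.112622i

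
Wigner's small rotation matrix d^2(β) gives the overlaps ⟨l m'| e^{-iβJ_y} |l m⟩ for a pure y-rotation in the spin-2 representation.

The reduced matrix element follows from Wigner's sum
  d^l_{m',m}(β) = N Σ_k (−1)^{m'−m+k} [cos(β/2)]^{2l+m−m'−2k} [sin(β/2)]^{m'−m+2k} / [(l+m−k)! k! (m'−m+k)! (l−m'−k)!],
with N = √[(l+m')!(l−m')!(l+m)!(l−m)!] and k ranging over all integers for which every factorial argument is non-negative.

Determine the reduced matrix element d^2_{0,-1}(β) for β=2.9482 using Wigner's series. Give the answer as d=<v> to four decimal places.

d^2_{0,-1}(β=2.9482) via Wigner's sum:
With c≡cos(β/2)=0.096546 and s≡sin(β/2)=0.995329, N=[2·2·1·6]^{1/2}=4.898979
The bounds max(0,m−m')=0 and min(l+m,l−m')=1 give 2 terms
  k=0: (−1)^1·4.8990/(2)·0.0965^3·0.9953^1 = -0.002194
  k=1: (−1)^2·4.8990/(2)·0.0965^1·0.9953^3 = +0.233189
d^2_{0,-1}(2.9482) = -0.002194 +0.233189 = +0.230995

d=0.2310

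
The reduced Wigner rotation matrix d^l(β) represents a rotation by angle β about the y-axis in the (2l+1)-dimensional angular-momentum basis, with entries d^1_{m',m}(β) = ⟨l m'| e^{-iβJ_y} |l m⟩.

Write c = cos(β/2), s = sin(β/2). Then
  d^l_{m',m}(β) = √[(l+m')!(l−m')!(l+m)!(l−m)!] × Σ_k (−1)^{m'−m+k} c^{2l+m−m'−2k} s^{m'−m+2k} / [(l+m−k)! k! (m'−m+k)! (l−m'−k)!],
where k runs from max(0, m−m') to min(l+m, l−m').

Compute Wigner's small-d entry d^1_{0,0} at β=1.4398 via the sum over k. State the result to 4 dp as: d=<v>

d=0.1306

d^1_{0,0}(β=1.4398) via Wigner's sum:
With c≡cos(β/2)=0.751872 and s≡sin(β/2)=0.659309, N=[1·1·1·1]^{1/2}=1.000000
k: max(0,(0)−(0))=0 … min(1+(0),1−(0))=1
  k=0: (−1)^0·1.0000/(1)·0.7519^2·0.6593^0 = +0.565311
  k=1: (−1)^1·1.0000/(1)·0.7519^0·0.6593^2 = -0.434689
d^1_{0,0}(1.4398) = +0.565311 -0.434689 = +0.130622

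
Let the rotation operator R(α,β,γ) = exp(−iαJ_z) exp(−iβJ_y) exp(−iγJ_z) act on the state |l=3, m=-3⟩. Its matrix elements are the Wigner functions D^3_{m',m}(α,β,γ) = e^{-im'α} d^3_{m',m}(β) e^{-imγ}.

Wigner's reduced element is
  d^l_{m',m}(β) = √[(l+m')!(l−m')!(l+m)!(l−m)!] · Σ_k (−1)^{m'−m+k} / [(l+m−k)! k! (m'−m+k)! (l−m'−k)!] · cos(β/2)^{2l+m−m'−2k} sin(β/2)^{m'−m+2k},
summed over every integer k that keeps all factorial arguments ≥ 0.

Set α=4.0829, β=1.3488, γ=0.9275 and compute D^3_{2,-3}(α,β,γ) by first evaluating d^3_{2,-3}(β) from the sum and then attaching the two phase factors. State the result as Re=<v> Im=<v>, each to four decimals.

Re=-0.1129 Im=-0.1423

D^3_{2,-3}(4.0829,1.3488,0.9275) = e^{-i·2·4.0829}·d^3_{2,-3}(1.3488)·e^{-i·-3·0.9275}. Compute d first:
c=cos(1.3488/2)=0.781082, s=sin(1.3488/2)=0.624429; N=√[120·1·1·720]=293.938769
The bounds max(0,m−m')=0 and min(l+m,l−m')=0 give 1 term
  k=0: (−1)^5·293.9388/(120)·0.7811^1·0.6244^5 = -0.181630
d^3_{2,-3}(1.3488) = -0.181630
Phases: e^{-i·(2)·4.0829}=-0.306790-0.951777i, e^{-i·(-3)·0.9275}=-0.936216+0.351425i ⇒ D=-0.112919-0.142262i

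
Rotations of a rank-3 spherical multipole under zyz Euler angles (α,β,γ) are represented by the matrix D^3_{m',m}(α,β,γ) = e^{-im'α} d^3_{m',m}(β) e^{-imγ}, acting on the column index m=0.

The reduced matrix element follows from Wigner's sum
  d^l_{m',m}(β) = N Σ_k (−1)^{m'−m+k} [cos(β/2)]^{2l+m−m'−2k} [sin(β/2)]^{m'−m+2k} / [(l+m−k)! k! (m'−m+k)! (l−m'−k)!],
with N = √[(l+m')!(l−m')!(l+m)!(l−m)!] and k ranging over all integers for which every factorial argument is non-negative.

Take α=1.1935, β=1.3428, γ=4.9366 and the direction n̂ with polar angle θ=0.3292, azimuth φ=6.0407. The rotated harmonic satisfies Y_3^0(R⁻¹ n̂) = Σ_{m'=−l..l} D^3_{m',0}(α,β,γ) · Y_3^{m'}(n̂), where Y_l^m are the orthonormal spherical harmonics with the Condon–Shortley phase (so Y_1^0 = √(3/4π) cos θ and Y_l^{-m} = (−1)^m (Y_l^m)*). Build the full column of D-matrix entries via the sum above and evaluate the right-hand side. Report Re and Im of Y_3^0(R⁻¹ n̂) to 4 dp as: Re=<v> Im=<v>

Re=-0.2555 Im=0.0000

Need the full column D^3_{m',0} for m'=−3..3 at α=1.1935, β=1.3428, γ=4.9366.
cos(β/2)=0.782952, sin(β/2)=0.622083
d^3_{-3,0}: single k=3 term ⇒ +0.516730;  D = -0.467753-0.219585i
d^3_{-2,0}: k∈[2..3] ⇒ +0.796519 -0.502832 = +0.293687;  D = -0.213966+0.201174i
d^3_{-1,0}: k∈[1..3] ⇒ +0.634035 -1.200773 +0.252677 = -0.314061;  D = -0.115703-0.291971i
d^3_{0,0}: k∈[0..3] ⇒ +0.230361 -1.308815 +0.826237 -0.057955 = -0.310171;  D = -0.310171+0.000000i
d^3_{1,0}: k∈[0..2] ⇒ -0.634035 +1.200773 -0.252677 = +0.314061;  D = +0.115703-0.291971i
d^3_{2,0}: k∈[0..1] ⇒ +0.796519 -0.502832 = +0.293687;  D = -0.213966-0.201174i
d^3_{3,0}: single k=0 term ⇒ -0.516730;  D = +0.467753-0.219585i
Y_3^{m'}(θ=0.3292,φ=6.0407) and Σ D·Y over m':
  (-0.4678-0.2196i)·(+0.0105+0.0094i)  (-0.2140+0.2012i)·(+0.0894+0.0471i)  (-0.1157-0.2920i)·(+0.3527+0.0872i)  (-0.3102+0.0000i)·(+0.5217+0.0000i)  (+0.1157-0.2920i)·(-0.3527+0.0872i)  (-0.2140-0.2012i)·(+0.0894-0.0471i)  (+0.4678-0.2196i)·(-0.0105+0.0094i)
Y_3^0(R⁻¹ n̂) = -0.255457-0.000000i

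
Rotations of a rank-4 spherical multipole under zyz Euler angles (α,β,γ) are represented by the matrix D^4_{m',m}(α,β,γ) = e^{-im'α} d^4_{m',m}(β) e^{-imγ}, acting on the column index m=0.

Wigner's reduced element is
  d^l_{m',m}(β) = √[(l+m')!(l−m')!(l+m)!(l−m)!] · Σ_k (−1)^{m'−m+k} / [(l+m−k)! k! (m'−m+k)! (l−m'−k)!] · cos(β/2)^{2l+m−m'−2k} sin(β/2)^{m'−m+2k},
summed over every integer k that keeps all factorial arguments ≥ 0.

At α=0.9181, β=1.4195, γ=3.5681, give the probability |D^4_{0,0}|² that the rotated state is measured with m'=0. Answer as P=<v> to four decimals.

P=0.0853

D^4_{0,0}(0.9181,1.4195,3.5681) = e^{-i·0·0.9181}·d^4_{0,0}(1.4195)·e^{-i·0·3.5681}. Compute d first:
c=cos(1.4195/2)=0.758525, s=sin(1.4195/2)=0.651644; N=√[24·24·24·24]=576.000000
The bounds max(0,m−m')=0 and min(l+m,l−m')=4 give 5 terms
  k=0: (−1)^0·576.0000/(576)·0.7585^8·0.6516^0 = +0.109587
  k=1: (−1)^1·576.0000/(36)·0.7585^6·0.6516^2 = -1.294076
  k=2: (−1)^2·576.0000/(16)·0.7585^4·0.6516^4 = +2.148937
  k=3: (−1)^3·576.0000/(36)·0.7585^2·0.6516^6 = -0.704892
  k=4: (−1)^4·576.0000/(576)·0.7585^0·0.6516^8 = +0.032515
d^4_{0,0}(1.4195) = +0.109587 -1.294076 +2.148937 -0.704892 +0.032515 = +0.292071
|D^4_{0,0}|² = |d^4_{0,0}(β)|² = (+0.292071)² = 0.085305 (the z-rotation phases have unit modulus)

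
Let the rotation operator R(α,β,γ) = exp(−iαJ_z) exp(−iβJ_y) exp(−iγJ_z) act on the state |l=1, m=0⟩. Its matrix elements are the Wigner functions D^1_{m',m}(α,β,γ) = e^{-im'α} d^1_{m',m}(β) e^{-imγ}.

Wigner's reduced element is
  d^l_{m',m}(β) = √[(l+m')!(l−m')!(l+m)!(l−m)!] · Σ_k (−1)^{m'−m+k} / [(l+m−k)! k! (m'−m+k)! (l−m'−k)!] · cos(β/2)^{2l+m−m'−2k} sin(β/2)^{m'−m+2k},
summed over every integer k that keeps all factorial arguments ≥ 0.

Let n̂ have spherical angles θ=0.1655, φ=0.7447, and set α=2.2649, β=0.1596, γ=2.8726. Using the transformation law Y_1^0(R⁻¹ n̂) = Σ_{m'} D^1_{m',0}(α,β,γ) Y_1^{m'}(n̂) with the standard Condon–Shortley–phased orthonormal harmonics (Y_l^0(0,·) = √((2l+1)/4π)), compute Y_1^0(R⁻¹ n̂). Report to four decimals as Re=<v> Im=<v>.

Re=0.4764 Im=0.0000

Need the full column D^1_{m',0} for m'=−1..1 at α=2.2649, β=0.1596, γ=2.8726.
cos(β/2)=0.996818, sin(β/2)=0.079715
d^1_{-1,0}: single k=1 term ⇒ +0.112376;  D = -0.071886+0.086375i
d^1_{0,0}: k∈[0..1] ⇒ +0.993645 -0.006355 = +0.987291;  D = +0.987291+0.000000i
d^1_{1,0}: single k=0 term ⇒ -0.112376;  D = +0.071886+0.086375i
Y_1^{m'}(θ=0.1655,φ=0.7447) and Σ D·Y over m':
  (-0.0719+0.0864i)·(+0.0419-0.0386i)  (+0.9873+0.0000i)·(+0.4819+0.0000i)  (+0.0719+0.0864i)·(-0.0419-0.0386i)
Y_1^0(R⁻¹ n̂) = +0.476448+0.000000i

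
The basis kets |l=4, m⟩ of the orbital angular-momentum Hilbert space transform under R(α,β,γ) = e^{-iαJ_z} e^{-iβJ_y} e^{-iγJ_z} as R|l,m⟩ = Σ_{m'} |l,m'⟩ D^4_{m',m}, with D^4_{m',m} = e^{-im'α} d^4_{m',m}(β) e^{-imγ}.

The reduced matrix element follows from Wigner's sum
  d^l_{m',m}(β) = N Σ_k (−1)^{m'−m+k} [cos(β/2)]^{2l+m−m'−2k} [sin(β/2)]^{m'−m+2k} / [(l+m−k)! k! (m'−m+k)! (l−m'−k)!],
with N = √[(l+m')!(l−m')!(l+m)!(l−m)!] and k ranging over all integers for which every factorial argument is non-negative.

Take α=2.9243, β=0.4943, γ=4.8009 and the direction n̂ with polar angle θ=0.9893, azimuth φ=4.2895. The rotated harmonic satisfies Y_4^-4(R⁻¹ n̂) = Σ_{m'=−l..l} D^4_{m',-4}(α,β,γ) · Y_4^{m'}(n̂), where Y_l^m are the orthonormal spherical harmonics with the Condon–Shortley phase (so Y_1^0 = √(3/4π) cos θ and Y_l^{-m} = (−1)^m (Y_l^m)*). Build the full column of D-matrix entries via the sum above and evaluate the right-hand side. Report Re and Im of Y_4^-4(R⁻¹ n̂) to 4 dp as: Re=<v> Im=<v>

Need the full column D^4_{m',-4} for m'=−4..4 at α=2.9243, β=0.4943, γ=4.8009.
cos(β/2)=0.969614, sin(β/2)=0.244642
d^4_{-4,-4}: single k=0 term ⇒ +0.781249;  D = +0.679867-0.384878i
d^4_{-3,-4}: single k=0 term ⇒ -0.557527;  D = +0.532982-0.163606i
d^4_{-2,-4}: single k=0 term ⇒ +0.263167;  D = +0.262314-0.021173i
d^4_{-1,-4}: single k=0 term ⇒ -0.093903;  D = +0.093026+0.012801i
d^4_{0,-4}: single k=0 term ⇒ +0.026489;  D = +0.024846+0.009184i
d^4_{1,-4}: single k=0 term ⇒ -0.005978;  D = +0.005028+0.003233i
d^4_{2,-4}: single k=0 term ⇒ +0.001066;  D = +0.000752+0.000757i
d^4_{3,-4}: single k=0 term ⇒ -0.000144;  D = +0.000077+0.000121i
d^4_{4,-4}: single k=0 term ⇒ +0.000013;  D = +0.000004+0.000012i
Y_4^{m'}(θ=0.9893,φ=4.2895) and Σ D·Y over m':
  (+0.6799-0.3849i)·(-0.0260+0.2142i)  (+0.5330-0.1636i)·(+0.3830-0.1194i)  (+0.2623-0.0212i)·(-0.1722-0.1944i)  (+0.0930+0.0128i)·(+0.0791-0.1759i)  (+0.0248+0.0092i)·(-0.3031+0.0000i)  (+0.0050+0.0032i)·(-0.0791-0.1759i)  (+0.0008+0.0008i)·(-0.1722+0.1944i)  (+0.0001+0.0001i)·(-0.3830-0.1194i)  (+0.0000+0.0000i)·(-0.0260-0.2142i)
Y_4^-4(R⁻¹ n̂) = +0.202046-0.037304i

Re=0.2020 Im=-0.0373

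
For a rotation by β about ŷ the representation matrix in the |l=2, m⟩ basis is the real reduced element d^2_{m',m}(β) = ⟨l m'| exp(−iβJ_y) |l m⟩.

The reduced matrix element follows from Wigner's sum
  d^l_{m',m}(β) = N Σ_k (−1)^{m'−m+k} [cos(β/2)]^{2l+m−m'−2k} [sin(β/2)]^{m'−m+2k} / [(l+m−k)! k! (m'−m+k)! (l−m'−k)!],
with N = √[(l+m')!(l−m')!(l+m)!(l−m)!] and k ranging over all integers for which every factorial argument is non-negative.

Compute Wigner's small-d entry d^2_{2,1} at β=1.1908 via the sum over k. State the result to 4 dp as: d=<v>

d=-0.6366

d^2_{2,1}(β=1.1908) via Wigner's sum:
Half-angle: c=0.827924, s=0.560840. N=√(24·1·6·1)=12.000000
The bounds max(0,m−m')=0 and min(l+m,l−m')=0 give 1 term
  k=0: (−1)^1·12.0000/(6)·0.8279^3·0.5608^1 = -0.636562
d^2_{2,1}(1.1908) = -0.636562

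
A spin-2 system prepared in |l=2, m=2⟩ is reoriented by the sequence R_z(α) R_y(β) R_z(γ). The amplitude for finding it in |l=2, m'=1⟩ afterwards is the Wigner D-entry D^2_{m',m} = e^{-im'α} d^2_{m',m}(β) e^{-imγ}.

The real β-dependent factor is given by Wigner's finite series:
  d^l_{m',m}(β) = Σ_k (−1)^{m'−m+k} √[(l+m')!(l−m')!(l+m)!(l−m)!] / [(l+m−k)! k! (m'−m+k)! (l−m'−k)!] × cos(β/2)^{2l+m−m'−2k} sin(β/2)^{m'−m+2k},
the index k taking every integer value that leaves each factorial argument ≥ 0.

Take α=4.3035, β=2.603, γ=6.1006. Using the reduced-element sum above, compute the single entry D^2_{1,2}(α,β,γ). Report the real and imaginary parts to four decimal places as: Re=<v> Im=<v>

First d^2_{1,2}(β=2.603), then the phase factors e^{-i(1)α} and e^{-i(2)γ}:
Half-angle: c=0.266053, s=0.963958. N=√(6·1·24·1)=12.000000
k: max(0,(2)−(1))=1 … min(2+(2),2−(1))=1
  k=1: (−1)^0·12.0000/(6)·0.2661^3·0.9640^1 = +0.036307
d^2_{1,2}(2.603) = +0.036307
Phases: e^{-i·(1)·4.3035}=-0.397590+0.917563i, e^{-i·(2)·6.1006}=+0.934063+0.357109i ⇒ D=-0.025380+0.025963i

Re=-0.0254 Im=0.0260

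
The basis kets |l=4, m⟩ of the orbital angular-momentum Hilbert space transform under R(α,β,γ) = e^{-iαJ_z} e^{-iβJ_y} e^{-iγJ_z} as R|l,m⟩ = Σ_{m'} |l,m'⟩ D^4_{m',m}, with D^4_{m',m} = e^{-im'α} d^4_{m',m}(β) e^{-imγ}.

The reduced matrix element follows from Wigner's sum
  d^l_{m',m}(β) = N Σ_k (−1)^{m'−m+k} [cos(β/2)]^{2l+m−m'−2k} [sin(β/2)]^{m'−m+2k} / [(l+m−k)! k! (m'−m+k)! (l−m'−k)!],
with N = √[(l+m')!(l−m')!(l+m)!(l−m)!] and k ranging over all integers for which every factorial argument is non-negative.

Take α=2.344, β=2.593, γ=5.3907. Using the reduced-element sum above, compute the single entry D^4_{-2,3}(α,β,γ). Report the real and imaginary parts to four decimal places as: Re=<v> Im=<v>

Split into d^4_{-2,3}(β=2.593) × two z-phases.
c=cos(2.593/2)=0.270870, s=sin(2.593/2)=0.962616; N=√[2·720·5040·1]=2693.993318
k: max(0,(3)−(-2))=5 … min(4+(3),4−(-2))=6
  k=5: (−1)^0·2693.9933/(240)·0.2709^3·0.9626^5 = +0.184388
  k=6: (−1)^1·2693.9933/(720)·0.2709^1·0.9626^7 = -0.776240
d^4_{-2,3}(2.593) = +0.184388 -0.776240 = -0.591852
D = (-0.024387-0.999703i)·(-0.591852)·(-0.894208+0.447651i) = -0.277771-0.522621i

Re=-0.2778 Im=-0.5226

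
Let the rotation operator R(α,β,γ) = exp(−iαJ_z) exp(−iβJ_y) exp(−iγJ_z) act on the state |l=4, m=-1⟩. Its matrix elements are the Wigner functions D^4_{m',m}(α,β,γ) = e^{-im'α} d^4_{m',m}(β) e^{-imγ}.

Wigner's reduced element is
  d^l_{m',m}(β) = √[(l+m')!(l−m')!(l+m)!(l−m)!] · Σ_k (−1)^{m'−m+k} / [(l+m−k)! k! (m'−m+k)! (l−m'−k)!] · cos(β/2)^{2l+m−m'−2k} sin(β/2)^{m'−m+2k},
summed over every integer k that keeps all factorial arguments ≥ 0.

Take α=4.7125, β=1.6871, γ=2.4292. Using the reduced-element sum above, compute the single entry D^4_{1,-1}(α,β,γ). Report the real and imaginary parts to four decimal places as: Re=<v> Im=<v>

Re=0.1883 Im=0.2180

First d^4_{1,-1}(β=1.6871), then the phase factors e^{-i(1)α} and e^{-i(-1)γ}:
c=cos(1.6871/2)=0.664815, s=sin(1.6871/2)=0.747008; N=√[120·6·6·120]=720.000000
k∈{0,1,2,3} keeps every argument non-negative
  k=0: (−1)^2·720.0000/(72)·0.6648^6·0.7470^2 = +0.481788
  k=1: (−1)^3·720.0000/(24)·0.6648^4·0.7470^4 = -1.824844
  k=2: (−1)^4·720.0000/(48)·0.6648^2·0.7470^6 = +1.151978
  k=3: (−1)^5·720.0000/(720)·0.6648^0·0.7470^8 = -0.096962
d^4_{1,-1}(1.6871) = +0.481788 -1.824844 +1.151978 -0.096962 = -0.288040
D = (+0.000111+1.000000i)·(-0.288040)·(-0.756800+0.653646i) = +0.188300+0.217968i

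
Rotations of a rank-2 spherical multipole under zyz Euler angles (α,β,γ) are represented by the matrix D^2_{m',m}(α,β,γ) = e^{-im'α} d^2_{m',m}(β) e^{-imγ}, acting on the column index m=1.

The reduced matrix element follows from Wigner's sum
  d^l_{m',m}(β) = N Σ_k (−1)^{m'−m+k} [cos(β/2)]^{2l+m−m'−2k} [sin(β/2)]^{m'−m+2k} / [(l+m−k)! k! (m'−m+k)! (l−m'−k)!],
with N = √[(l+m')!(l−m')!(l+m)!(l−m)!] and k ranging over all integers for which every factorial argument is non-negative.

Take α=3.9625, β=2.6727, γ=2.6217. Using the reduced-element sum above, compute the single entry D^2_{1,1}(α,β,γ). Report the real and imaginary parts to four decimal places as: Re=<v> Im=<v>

D^2_{1,1}(3.9625,2.6727,2.6217) = e^{-i·1·3.9625}·d^2_{1,1}(2.6727)·e^{-i·1·2.6217}. Compute d first:
c=cos(2.6727/2)=0.232304, s=sin(2.6727/2)=0.972643; N=√[6·1·6·1]=6.000000
k∈{0,1} keeps every argument non-negative
  k=0: (−1)^0·6.0000/(6)·0.2323^4·0.9726^0 = +0.002912
  k=1: (−1)^1·6.0000/(2)·0.2323^2·0.9726^2 = -0.153159
d^2_{1,1}(2.6727) = +0.002912 -0.153159 = -0.150247
Attach z-rotation phases: D = e^{-i(1)(3.9625)}·(-0.150247)·e^{-i(1)(2.6217)} = -0.143491+0.044547i

Re=-0.1435 Im=0.0445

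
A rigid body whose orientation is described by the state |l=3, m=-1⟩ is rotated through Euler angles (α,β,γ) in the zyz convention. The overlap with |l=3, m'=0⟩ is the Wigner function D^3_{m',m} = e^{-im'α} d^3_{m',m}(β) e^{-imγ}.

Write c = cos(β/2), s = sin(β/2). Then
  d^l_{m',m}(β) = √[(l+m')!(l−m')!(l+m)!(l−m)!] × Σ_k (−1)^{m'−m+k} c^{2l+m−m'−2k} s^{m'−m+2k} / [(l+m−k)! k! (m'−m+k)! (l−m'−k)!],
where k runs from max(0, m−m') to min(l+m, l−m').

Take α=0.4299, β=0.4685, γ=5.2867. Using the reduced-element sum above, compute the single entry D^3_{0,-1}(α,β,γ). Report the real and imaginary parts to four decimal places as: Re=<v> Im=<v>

Re=-0.3166 Im=0.4893

Split into d^3_{0,-1}(β=0.4685) × two z-phases.
With c≡cos(β/2)=0.972689 and s≡sin(β/2)=0.232114, N=[6·6·2·24]^{1/2}=41.569219
The bounds max(0,m−m')=0 and min(l+m,l−m')=2 give 3 terms
  k=0: (−1)^1·41.5692/(12)·0.9727^5·0.2321^1 = -0.700101
  k=1: (−1)^2·41.5692/(4)·0.9727^3·0.2321^3 = +0.119601
  k=2: (−1)^3·41.5692/(12)·0.9727^1·0.2321^5 = -0.002270
d^3_{0,-1}(0.4685) = -0.700101 +0.119601 -0.002270 = -0.582770
D = (+1.000000+0.000000i)·(-0.582770)·(+0.543256-0.839567i) = -0.316593+0.489274i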